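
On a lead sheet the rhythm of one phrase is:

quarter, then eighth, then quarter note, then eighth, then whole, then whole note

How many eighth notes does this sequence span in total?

Express everything in eighth notes: quarter = 2; eighth = 1; quarter note = 2; eighth = 1; whole = 8; whole note = 8.
Altogether 2 + 1 + 2 + 1 + 8 + 8 = 22 eighth notes.

22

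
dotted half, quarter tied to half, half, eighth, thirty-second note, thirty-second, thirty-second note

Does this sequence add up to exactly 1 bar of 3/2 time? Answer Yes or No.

No

One bar of 3/2 = 48 thirty-second notes.
Express everything in thirty-second notes: dotted half = 24; quarter tied to half (quarter + half) = 24; half = 16; eighth = 4; thirty-second note = 1; thirty-second = 1; thirty-second note = 1.
Adding: 24 + 24 + 16 + 4 + 1 + 1 + 1 = 71.
71 exceeds 48, so the answer is No.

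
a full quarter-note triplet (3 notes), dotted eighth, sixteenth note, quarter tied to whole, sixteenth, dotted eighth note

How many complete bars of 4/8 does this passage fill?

One bar of 4/8 = 8 sixteenth notes.
Express everything in sixteenth notes: a full quarter-note triplet (3 notes) (three triplet quarters span one half) = 8; dotted eighth = 3; sixteenth note = 1; quarter tied to whole (quarter + whole) = 20; sixteenth = 1; dotted eighth note = 3.
Adding: 8 + 3 + 1 + 20 + 1 + 3 = 36.
36 ÷ 8 = 4 complete bars with 4 left over.

4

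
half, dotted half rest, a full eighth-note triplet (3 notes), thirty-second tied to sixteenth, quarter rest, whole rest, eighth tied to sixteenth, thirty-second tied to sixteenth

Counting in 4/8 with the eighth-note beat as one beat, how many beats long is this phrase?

25

One eighth-note beat = 4 thirty-second notes.
Express everything in thirty-second notes: half = 16; dotted half rest = 24; a full eighth-note triplet (3 notes) (three triplet eighths span one quarter) = 8; thirty-second tied to sixteenth (thirty-second + sixteenth) = 3; quarter rest = 8; whole rest = 32; eighth tied to sixteenth (eighth + sixteenth) = 6; thirty-second tied to sixteenth (thirty-second + sixteenth) = 3.
Altogether 16 + 24 + 8 + 3 + 8 + 32 + 6 + 3 = 100.
100 ÷ 4 = 25 beats.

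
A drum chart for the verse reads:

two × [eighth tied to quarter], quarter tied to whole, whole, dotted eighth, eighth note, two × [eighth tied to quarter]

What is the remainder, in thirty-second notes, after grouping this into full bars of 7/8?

One bar of 7/8 = 14 sixteenth notes.
Working in sixteenth notes: eighth tied to quarter (eighth + quarter) = 6; eighth tied to quarter (eighth + quarter) = 6; quarter tied to whole (quarter + whole) = 20; whole = 16; dotted eighth = 3; eighth note = 2; eighth tied to quarter (eighth + quarter) = 6; eighth tied to quarter (eighth + quarter) = 6.
Sum: 6 + 6 + 20 + 16 + 3 + 2 + 6 + 6 = 65.
65 ÷ 14 = 4 complete bars with 9 sixteenth notes remaining = 18 thirty-second notes.

18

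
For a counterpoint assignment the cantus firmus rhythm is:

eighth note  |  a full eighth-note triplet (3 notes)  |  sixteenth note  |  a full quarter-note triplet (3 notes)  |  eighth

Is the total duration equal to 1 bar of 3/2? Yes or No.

No

One bar of 3/2 = 24 sixteenth notes.
Express everything in sixteenth notes: eighth note = 2; a full eighth-note triplet (3 notes) (three triplet eighths span one quarter) = 4; sixteenth note = 1; a full quarter-note triplet (3 notes) (three triplet quarters span one half) = 8; eighth = 2.
Sum: 2 + 4 + 1 + 8 + 2 = 17.
17 falls short of 24, so the answer is No.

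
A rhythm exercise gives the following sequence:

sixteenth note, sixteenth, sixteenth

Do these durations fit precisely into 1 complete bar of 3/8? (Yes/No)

One bar of 3/8 = 6 sixteenth notes.
In sixteenth notes: sixteenth note = 1; sixteenth = 1; sixteenth = 1.
Altogether 1 + 1 + 1 = 3.
3 falls short of 6, so the answer is No.

No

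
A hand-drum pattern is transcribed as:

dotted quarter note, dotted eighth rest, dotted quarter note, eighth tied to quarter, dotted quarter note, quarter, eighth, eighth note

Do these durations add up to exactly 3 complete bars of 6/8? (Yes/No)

One bar of 6/8 = 12 sixteenth notes, so 3 bars = 36.
Working in sixteenth notes: dotted quarter note = 6; dotted eighth rest = 3; dotted quarter note = 6; eighth tied to quarter (eighth + quarter) = 6; dotted quarter note = 6; quarter = 4; eighth = 2; eighth note = 2.
Total: 6 + 3 + 6 + 6 + 6 + 4 + 2 + 2 = 35.
35 falls short of 36, so the answer is No.

No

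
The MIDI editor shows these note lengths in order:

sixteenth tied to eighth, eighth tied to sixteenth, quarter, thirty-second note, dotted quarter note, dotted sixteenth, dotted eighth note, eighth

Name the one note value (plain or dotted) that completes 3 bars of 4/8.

sixteenth note

3 bars of 4/8 = 48 thirty-second notes.
Working in thirty-second notes: sixteenth tied to eighth (sixteenth + eighth) = 6; eighth tied to sixteenth (eighth + sixteenth) = 6; quarter = 8; thirty-second note = 1; dotted quarter note = 12; dotted sixteenth = 3; dotted eighth note = 6; eighth = 4.
Total: 6 + 6 + 8 + 1 + 12 + 3 + 6 + 4 = 46.
Remaining: 48 − 46 = 2 thirty-second notes, which is a sixteenth note.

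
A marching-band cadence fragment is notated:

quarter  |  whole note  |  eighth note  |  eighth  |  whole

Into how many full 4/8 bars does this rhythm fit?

5

One bar of 4/8 = 4 eighth notes.
Each duration in eighth notes: quarter = 2; whole note = 8; eighth note = 1; eighth = 1; whole = 8.
Adding: 2 + 8 + 1 + 1 + 8 = 20.
20 ÷ 4 = 5 complete bars with 0 left over.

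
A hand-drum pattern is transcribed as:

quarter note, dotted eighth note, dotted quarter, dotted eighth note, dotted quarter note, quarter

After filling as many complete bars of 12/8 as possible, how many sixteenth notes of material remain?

One bar of 12/8 = 24 sixteenth notes.
Convert each value to sixteenth notes: quarter note = 4; dotted eighth note = 3; dotted quarter = 6; dotted eighth note = 3; dotted quarter note = 6; quarter = 4.
Sum: 4 + 3 + 6 + 3 + 6 + 4 = 26.
26 ÷ 24 = 1 complete bar with 2 sixteenth notes remaining.

2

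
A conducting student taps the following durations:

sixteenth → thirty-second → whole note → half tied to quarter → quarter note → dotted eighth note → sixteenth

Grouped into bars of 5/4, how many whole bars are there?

1

One bar of 5/4 = 40 thirty-second notes.
In thirty-second notes: sixteenth = 2; thirty-second = 1; whole note = 32; half tied to quarter (half + quarter) = 24; quarter note = 8; dotted eighth note = 6; sixteenth = 2.
Sum: 2 + 1 + 32 + 24 + 8 + 6 + 2 = 75.
75 ÷ 40 = 1 complete bar with 35 left over.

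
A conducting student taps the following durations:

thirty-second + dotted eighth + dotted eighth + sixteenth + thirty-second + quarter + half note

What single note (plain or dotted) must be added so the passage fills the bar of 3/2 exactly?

The bar of 3/2 = 48 thirty-second notes.
Express everything in thirty-second notes: thirty-second = 1; dotted eighth = 6; dotted eighth = 6; sixteenth = 2; thirty-second = 1; quarter = 8; half note = 16.
Altogether 1 + 6 + 6 + 2 + 1 + 8 + 16 = 40.
Remaining: 48 − 40 = 8 thirty-second notes, which is a quarter note.

quarter note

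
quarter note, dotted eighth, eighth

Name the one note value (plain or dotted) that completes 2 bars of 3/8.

dotted eighth note

2 bars of 3/8 = 12 sixteenth notes.
Each duration in sixteenth notes: quarter note = 4; dotted eighth = 3; eighth = 2.
Sum: 4 + 3 + 2 = 9.
Remaining: 12 − 9 = 3 sixteenth notes, which is a dotted eighth note.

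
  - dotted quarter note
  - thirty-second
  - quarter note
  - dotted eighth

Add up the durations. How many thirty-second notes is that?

Express everything in thirty-second notes: dotted quarter note = 12; thirty-second = 1; quarter note = 8; dotted eighth = 6.
Adding: 12 + 1 + 8 + 6 = 27 thirty-second notes.

27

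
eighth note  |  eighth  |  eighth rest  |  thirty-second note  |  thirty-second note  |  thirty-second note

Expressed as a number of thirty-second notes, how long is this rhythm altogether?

Convert each value to thirty-second notes: eighth note = 4; eighth = 4; eighth rest = 4; thirty-second note = 1; thirty-second note = 1; thirty-second note = 1.
Adding: 4 + 4 + 4 + 1 + 1 + 1 = 15 thirty-second notes.

15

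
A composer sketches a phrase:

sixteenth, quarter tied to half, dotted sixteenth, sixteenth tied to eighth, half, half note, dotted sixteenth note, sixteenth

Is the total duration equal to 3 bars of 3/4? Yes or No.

One bar of 3/4 = 24 thirty-second notes, so 3 bars = 72.
Working in thirty-second notes: sixteenth = 2; quarter tied to half (quarter + half) = 24; dotted sixteenth = 3; sixteenth tied to eighth (sixteenth + eighth) = 6; half = 16; half note = 16; dotted sixteenth note = 3; sixteenth = 2.
Sum: 2 + 24 + 3 + 6 + 16 + 16 + 3 + 2 = 72.
72 equals 72, so the answer is Yes.

Yes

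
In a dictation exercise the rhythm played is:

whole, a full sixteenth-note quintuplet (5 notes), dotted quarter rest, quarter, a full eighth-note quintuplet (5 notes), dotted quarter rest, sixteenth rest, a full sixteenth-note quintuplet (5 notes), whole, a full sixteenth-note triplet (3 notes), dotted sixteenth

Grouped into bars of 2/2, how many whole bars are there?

One bar of 2/2 = 32 thirty-second notes.
Each duration in thirty-second notes: whole = 32; a full sixteenth-note quintuplet (5 notes) (five quintuplet sixteenths span one quarter) = 8; dotted quarter rest = 12; quarter = 8; a full eighth-note quintuplet (5 notes) (five quintuplet eighths span one half) = 16; dotted quarter rest = 12; sixteenth rest = 2; a full sixteenth-note quintuplet (5 notes) (five quintuplet sixteenths span one quarter) = 8; whole = 32; a full sixteenth-note triplet (3 notes) (three triplet sixteenths span one eighth) = 4; dotted sixteenth = 3.
Total: 32 + 8 + 12 + 8 + 16 + 12 + 2 + 8 + 32 + 4 + 3 = 137.
137 ÷ 32 = 4 complete bars with 9 left over.

4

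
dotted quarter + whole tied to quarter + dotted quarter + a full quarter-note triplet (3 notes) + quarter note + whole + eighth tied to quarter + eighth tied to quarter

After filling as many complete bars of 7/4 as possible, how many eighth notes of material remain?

One bar of 7/4 = 14 eighth notes.
Each duration in eighth notes: dotted quarter = 3; whole tied to quarter (whole + quarter) = 10; dotted quarter = 3; a full quarter-note triplet (3 notes) (three triplet quarters span one half) = 4; quarter note = 2; whole = 8; eighth tied to quarter (eighth + quarter) = 3; eighth tied to quarter (eighth + quarter) = 3.
Adding: 3 + 10 + 3 + 4 + 2 + 8 + 3 + 3 = 36.
36 ÷ 14 = 2 complete bars with 8 eighth notes remaining.

8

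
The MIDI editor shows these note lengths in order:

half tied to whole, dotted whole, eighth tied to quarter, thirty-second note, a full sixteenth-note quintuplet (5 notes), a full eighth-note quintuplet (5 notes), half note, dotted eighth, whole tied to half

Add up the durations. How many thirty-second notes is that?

Working in thirty-second notes: half tied to whole (half + whole) = 48; dotted whole = 48; eighth tied to quarter (eighth + quarter) = 12; thirty-second note = 1; a full sixteenth-note quintuplet (5 notes) (five quintuplet sixteenths span one quarter) = 8; a full eighth-note quintuplet (5 notes) (five quintuplet eighths span one half) = 16; half note = 16; dotted eighth = 6; whole tied to half (whole + half) = 48.
Adding: 48 + 48 + 12 + 1 + 8 + 16 + 16 + 6 + 48 = 203 thirty-second notes.

203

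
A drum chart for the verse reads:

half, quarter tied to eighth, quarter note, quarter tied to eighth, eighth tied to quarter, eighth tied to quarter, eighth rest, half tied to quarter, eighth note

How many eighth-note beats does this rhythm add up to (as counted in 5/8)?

26

One eighth-note beat = 2 sixteenth notes.
Working in sixteenth notes: half = 8; quarter tied to eighth (quarter + eighth) = 6; quarter note = 4; quarter tied to eighth (quarter + eighth) = 6; eighth tied to quarter (eighth + quarter) = 6; eighth tied to quarter (eighth + quarter) = 6; eighth rest = 2; half tied to quarter (half + quarter) = 12; eighth note = 2.
Adding: 8 + 6 + 4 + 6 + 6 + 6 + 2 + 12 + 2 = 52.
52 ÷ 2 = 26 beats.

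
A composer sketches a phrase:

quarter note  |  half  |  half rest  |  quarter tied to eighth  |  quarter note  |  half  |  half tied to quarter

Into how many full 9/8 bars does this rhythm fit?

2

One bar of 9/8 = 9 eighth notes.
Working in eighth notes: quarter note = 2; half = 4; half rest = 4; quarter tied to eighth (quarter + eighth) = 3; quarter note = 2; half = 4; half tied to quarter (half + quarter) = 6.
Total: 2 + 4 + 4 + 3 + 2 + 4 + 6 = 25.
25 ÷ 9 = 2 complete bars with 7 left over.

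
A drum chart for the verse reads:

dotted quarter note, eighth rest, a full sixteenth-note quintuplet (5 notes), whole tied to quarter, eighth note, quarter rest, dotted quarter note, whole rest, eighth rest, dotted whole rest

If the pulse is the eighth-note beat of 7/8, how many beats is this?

43

One eighth-note beat = 2 sixteenth notes.
In sixteenth notes: dotted quarter note = 6; eighth rest = 2; a full sixteenth-note quintuplet (5 notes) (five quintuplet sixteenths span one quarter) = 4; whole tied to quarter (whole + quarter) = 20; eighth note = 2; quarter rest = 4; dotted quarter note = 6; whole rest = 16; eighth rest = 2; dotted whole rest = 24.
Total: 6 + 2 + 4 + 20 + 2 + 4 + 6 + 16 + 2 + 24 = 86.
86 ÷ 2 = 43 beats.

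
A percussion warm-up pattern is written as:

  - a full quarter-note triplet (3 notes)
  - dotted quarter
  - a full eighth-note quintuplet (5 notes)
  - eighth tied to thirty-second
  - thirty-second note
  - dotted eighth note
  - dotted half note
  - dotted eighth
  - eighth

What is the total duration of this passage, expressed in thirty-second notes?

90

Convert each value to thirty-second notes: a full quarter-note triplet (3 notes) (three triplet quarters span one half) = 16; dotted quarter = 12; a full eighth-note quintuplet (5 notes) (five quintuplet eighths span one half) = 16; eighth tied to thirty-second (eighth + thirty-second) = 5; thirty-second note = 1; dotted eighth note = 6; dotted half note = 24; dotted eighth = 6; eighth = 4.
Altogether 16 + 12 + 16 + 5 + 1 + 6 + 24 + 6 + 4 = 90 thirty-second notes.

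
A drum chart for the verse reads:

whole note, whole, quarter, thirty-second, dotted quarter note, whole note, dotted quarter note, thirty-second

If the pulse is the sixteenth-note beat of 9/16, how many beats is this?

65

One sixteenth-note beat = 2 thirty-second notes.
Express everything in thirty-second notes: whole note = 32; whole = 32; quarter = 8; thirty-second = 1; dotted quarter note = 12; whole note = 32; dotted quarter note = 12; thirty-second = 1.
Total: 32 + 32 + 8 + 1 + 12 + 32 + 12 + 1 = 130.
130 ÷ 2 = 65 beats.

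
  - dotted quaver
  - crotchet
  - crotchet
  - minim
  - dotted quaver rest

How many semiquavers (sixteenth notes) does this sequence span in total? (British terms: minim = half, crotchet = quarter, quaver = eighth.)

Working in sixteenth notes: dotted quaver = 3; crotchet = 4; crotchet = 4; minim = 8; dotted quaver rest = 3.
Altogether 3 + 4 + 4 + 8 + 3 = 22 sixteenth notes.

22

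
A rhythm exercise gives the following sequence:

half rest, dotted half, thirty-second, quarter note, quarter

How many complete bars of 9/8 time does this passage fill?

1

One bar of 9/8 = 36 thirty-second notes.
Each duration in thirty-second notes: half rest = 16; dotted half = 24; thirty-second = 1; quarter note = 8; quarter = 8.
Adding: 16 + 24 + 1 + 8 + 8 = 57.
57 ÷ 36 = 1 complete bar with 21 left over.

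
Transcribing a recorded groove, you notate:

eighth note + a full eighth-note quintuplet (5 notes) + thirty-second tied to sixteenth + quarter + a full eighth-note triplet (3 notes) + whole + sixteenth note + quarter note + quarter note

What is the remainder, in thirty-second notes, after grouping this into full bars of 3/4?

17

One bar of 3/4 = 24 thirty-second notes.
Express everything in thirty-second notes: eighth note = 4; a full eighth-note quintuplet (5 notes) (five quintuplet eighths span one half) = 16; thirty-second tied to sixteenth (thirty-second + sixteenth) = 3; quarter = 8; a full eighth-note triplet (3 notes) (three triplet eighths span one quarter) = 8; whole = 32; sixteenth note = 2; quarter note = 8; quarter note = 8.
Total: 4 + 16 + 3 + 8 + 8 + 32 + 2 + 8 + 8 = 89.
89 ÷ 24 = 3 complete bars with 17 thirty-second notes remaining.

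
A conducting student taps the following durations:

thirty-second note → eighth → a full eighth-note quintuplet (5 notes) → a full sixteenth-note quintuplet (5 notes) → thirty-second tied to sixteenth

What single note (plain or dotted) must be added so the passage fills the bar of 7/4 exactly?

The bar of 7/4 = 56 thirty-second notes.
Express everything in thirty-second notes: thirty-second note = 1; eighth = 4; a full eighth-note quintuplet (5 notes) (five quintuplet eighths span one half) = 16; a full sixteenth-note quintuplet (5 notes) (five quintuplet sixteenths span one quarter) = 8; thirty-second tied to sixteenth (thirty-second + sixteenth) = 3.
Total: 1 + 4 + 16 + 8 + 3 = 32.
Remaining: 56 − 32 = 24 thirty-second notes, which is a dotted half note.

dotted half note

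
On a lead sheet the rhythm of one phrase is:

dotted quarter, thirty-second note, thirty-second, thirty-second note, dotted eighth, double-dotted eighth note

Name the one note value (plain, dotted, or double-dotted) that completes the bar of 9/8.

The bar of 9/8 = 36 thirty-second notes.
Each duration in thirty-second notes: dotted quarter = 12; thirty-second note = 1; thirty-second = 1; thirty-second note = 1; dotted eighth = 6; double-dotted eighth note = 7.
Altogether 12 + 1 + 1 + 1 + 6 + 7 = 28.
Remaining: 36 − 28 = 8 thirty-second notes, which is a quarter note.

quarter note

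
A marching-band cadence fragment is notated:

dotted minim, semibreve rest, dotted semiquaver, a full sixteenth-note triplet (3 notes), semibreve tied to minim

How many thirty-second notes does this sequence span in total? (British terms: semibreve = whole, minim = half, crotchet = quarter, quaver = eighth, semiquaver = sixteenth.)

111

Express everything in thirty-second notes: dotted minim = 24; semibreve rest = 32; dotted semiquaver = 3; a full sixteenth-note triplet (3 notes) (three triplet sixteenths span one eighth) = 4; semibreve tied to minim (semibreve + minim) = 48.
Altogether 24 + 32 + 3 + 4 + 48 = 111 thirty-second notes.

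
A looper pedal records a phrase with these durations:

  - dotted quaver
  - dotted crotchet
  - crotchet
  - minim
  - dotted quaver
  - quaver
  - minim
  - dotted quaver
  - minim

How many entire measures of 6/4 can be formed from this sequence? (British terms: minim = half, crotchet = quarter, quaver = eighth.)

One bar of 6/4 = 24 sixteenth notes.
Working in sixteenth notes: dotted quaver = 3; dotted crotchet = 6; crotchet = 4; minim = 8; dotted quaver = 3; quaver = 2; minim = 8; dotted quaver = 3; minim = 8.
Sum: 3 + 6 + 4 + 8 + 3 + 2 + 8 + 3 + 8 = 45.
45 ÷ 24 = 1 complete bar with 21 left over.

1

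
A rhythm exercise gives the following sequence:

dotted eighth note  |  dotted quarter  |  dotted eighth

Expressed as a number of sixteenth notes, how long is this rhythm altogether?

Express everything in sixteenth notes: dotted eighth note = 3; dotted quarter = 6; dotted eighth = 3.
Adding: 3 + 6 + 3 = 12 sixteenth notes.

12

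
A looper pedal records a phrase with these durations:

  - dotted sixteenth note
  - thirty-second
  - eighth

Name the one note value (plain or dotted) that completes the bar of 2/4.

The bar of 2/4 = 16 thirty-second notes.
In thirty-second notes: dotted sixteenth note = 3; thirty-second = 1; eighth = 4.
Sum: 3 + 1 + 4 = 8.
Remaining: 16 − 8 = 8 thirty-second notes, which is a quarter note.

quarter note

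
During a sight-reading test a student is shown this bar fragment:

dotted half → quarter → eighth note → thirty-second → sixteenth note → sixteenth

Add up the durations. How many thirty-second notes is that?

Each duration in thirty-second notes: dotted half = 24; quarter = 8; eighth note = 4; thirty-second = 1; sixteenth note = 2; sixteenth = 2.
Altogether 24 + 8 + 4 + 1 + 2 + 2 = 41 thirty-second notes.

41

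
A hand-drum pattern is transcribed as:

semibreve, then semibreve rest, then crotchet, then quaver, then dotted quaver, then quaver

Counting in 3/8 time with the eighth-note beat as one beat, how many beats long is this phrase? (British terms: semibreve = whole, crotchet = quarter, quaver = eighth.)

21.5

One eighth-note beat = 2 sixteenth notes.
Working in sixteenth notes: semibreve = 16; semibreve rest = 16; crotchet = 4; quaver = 2; dotted quaver = 3; quaver = 2.
Adding: 16 + 16 + 4 + 2 + 3 + 2 = 43.
43 ÷ 2 = 21.5 beats.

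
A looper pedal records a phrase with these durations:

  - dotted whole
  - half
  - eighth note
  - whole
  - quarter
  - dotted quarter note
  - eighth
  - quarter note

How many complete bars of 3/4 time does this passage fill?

One bar of 3/4 = 6 eighth notes.
Working in eighth notes: dotted whole = 12; half = 4; eighth note = 1; whole = 8; quarter = 2; dotted quarter note = 3; eighth = 1; quarter note = 2.
Adding: 12 + 4 + 1 + 8 + 2 + 3 + 1 + 2 = 33.
33 ÷ 6 = 5 complete bars with 3 left over.

5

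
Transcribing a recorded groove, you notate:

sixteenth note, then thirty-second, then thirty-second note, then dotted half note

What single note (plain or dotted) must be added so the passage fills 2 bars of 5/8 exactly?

2 bars of 5/8 = 40 thirty-second notes.
Each duration in thirty-second notes: sixteenth note = 2; thirty-second = 1; thirty-second note = 1; dotted half note = 24.
Adding: 2 + 1 + 1 + 24 = 28.
Remaining: 40 − 28 = 12 thirty-second notes, which is a dotted quarter note.

dotted quarter note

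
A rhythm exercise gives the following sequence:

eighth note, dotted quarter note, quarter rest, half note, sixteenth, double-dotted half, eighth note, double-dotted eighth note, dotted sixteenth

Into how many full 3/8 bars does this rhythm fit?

One bar of 3/8 = 12 thirty-second notes.
Each duration in thirty-second notes: eighth note = 4; dotted quarter note = 12; quarter rest = 8; half note = 16; sixteenth = 2; double-dotted half = 28; eighth note = 4; double-dotted eighth note = 7; dotted sixteenth = 3.
Altogether 4 + 12 + 8 + 16 + 2 + 28 + 4 + 7 + 3 = 84.
84 ÷ 12 = 7 complete bars with 0 left over.

7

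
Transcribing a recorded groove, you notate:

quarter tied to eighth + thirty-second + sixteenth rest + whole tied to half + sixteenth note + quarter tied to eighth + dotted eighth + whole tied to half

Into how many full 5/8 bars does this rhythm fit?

One bar of 5/8 = 20 thirty-second notes.
Working in thirty-second notes: quarter tied to eighth (quarter + eighth) = 12; thirty-second = 1; sixteenth rest = 2; whole tied to half (whole + half) = 48; sixteenth note = 2; quarter tied to eighth (quarter + eighth) = 12; dotted eighth = 6; whole tied to half (whole + half) = 48.
Adding: 12 + 1 + 2 + 48 + 2 + 12 + 6 + 48 = 131.
131 ÷ 20 = 6 complete bars with 11 left over.

6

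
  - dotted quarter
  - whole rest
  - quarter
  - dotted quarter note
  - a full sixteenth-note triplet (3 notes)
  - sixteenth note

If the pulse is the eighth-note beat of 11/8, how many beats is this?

17.5

One eighth-note beat = 2 sixteenth notes.
Convert each value to sixteenth notes: dotted quarter = 6; whole rest = 16; quarter = 4; dotted quarter note = 6; a full sixteenth-note triplet (3 notes) (three triplet sixteenths span one eighth) = 2; sixteenth note = 1.
Sum: 6 + 16 + 4 + 6 + 2 + 1 = 35.
35 ÷ 2 = 17.5 beats.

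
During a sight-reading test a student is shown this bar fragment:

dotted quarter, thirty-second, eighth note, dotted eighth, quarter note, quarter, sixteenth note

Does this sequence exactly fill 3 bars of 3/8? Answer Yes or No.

No

One bar of 3/8 = 12 thirty-second notes, so 3 bars = 36.
Express everything in thirty-second notes: dotted quarter = 12; thirty-second = 1; eighth note = 4; dotted eighth = 6; quarter note = 8; quarter = 8; sixteenth note = 2.
Sum: 12 + 1 + 4 + 6 + 8 + 8 + 2 = 41.
41 exceeds 36, so the answer is No.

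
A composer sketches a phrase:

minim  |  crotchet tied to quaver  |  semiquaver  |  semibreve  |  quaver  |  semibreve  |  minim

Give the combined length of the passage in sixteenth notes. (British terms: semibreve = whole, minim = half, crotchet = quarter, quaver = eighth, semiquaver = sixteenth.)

Working in sixteenth notes: minim = 8; crotchet tied to quaver (crotchet + quaver) = 6; semiquaver = 1; semibreve = 16; quaver = 2; semibreve = 16; minim = 8.
Total: 8 + 6 + 1 + 16 + 2 + 16 + 8 = 57 sixteenth notes.

57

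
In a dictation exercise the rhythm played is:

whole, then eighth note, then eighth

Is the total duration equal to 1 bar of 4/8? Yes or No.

No

One bar of 4/8 = 4 eighth notes.
Convert each value to eighth notes: whole = 8; eighth note = 1; eighth = 1.
Sum: 8 + 1 + 1 = 10.
10 exceeds 4, so the answer is No.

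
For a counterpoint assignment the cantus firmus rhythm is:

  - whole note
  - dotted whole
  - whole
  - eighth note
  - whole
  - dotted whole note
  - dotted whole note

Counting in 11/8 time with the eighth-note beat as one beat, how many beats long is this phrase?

One eighth-note beat = 2 sixteenth notes.
Convert each value to sixteenth notes: whole note = 16; dotted whole = 24; whole = 16; eighth note = 2; whole = 16; dotted whole note = 24; dotted whole note = 24.
Total: 16 + 24 + 16 + 2 + 16 + 24 + 24 = 122.
122 ÷ 2 = 61 beats.

61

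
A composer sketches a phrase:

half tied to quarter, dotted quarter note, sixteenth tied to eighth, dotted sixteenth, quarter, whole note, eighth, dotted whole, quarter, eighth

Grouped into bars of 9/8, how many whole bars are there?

One bar of 9/8 = 36 thirty-second notes.
In thirty-second notes: half tied to quarter (half + quarter) = 24; dotted quarter note = 12; sixteenth tied to eighth (sixteenth + eighth) = 6; dotted sixteenth = 3; quarter = 8; whole note = 32; eighth = 4; dotted whole = 48; quarter = 8; eighth = 4.
Total: 24 + 12 + 6 + 3 + 8 + 32 + 4 + 48 + 8 + 4 = 149.
149 ÷ 36 = 4 complete bars with 5 left over.

4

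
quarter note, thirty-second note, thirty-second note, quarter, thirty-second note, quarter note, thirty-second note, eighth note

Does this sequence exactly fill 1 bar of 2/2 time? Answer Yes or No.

One bar of 2/2 = 32 thirty-second notes.
In thirty-second notes: quarter note = 8; thirty-second note = 1; thirty-second note = 1; quarter = 8; thirty-second note = 1; quarter note = 8; thirty-second note = 1; eighth note = 4.
Sum: 8 + 1 + 1 + 8 + 1 + 8 + 1 + 4 = 32.
32 equals 32, so the answer is Yes.

Yes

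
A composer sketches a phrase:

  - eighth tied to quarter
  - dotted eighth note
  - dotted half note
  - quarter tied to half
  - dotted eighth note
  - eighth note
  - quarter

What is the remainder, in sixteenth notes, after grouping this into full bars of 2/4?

2

One bar of 2/4 = 8 sixteenth notes.
Express everything in sixteenth notes: eighth tied to quarter (eighth + quarter) = 6; dotted eighth note = 3; dotted half note = 12; quarter tied to half (quarter + half) = 12; dotted eighth note = 3; eighth note = 2; quarter = 4.
Altogether 6 + 3 + 12 + 12 + 3 + 2 + 4 = 42.
42 ÷ 8 = 5 complete bars with 2 sixteenth notes remaining.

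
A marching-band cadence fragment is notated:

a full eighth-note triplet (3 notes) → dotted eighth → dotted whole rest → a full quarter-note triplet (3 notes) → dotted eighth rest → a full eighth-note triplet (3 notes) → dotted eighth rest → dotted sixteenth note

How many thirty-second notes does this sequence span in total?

101

Each duration in thirty-second notes: a full eighth-note triplet (3 notes) (three triplet eighths span one quarter) = 8; dotted eighth = 6; dotted whole rest = 48; a full quarter-note triplet (3 notes) (three triplet quarters span one half) = 16; dotted eighth rest = 6; a full eighth-note triplet (3 notes) (three triplet eighths span one quarter) = 8; dotted eighth rest = 6; dotted sixteenth note = 3.
Total: 8 + 6 + 48 + 16 + 6 + 8 + 6 + 3 = 101 thirty-second notes.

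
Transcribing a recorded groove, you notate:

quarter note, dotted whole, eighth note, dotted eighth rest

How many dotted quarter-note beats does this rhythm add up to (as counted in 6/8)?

One dotted quarter-note beat = 6 sixteenth notes.
In sixteenth notes: quarter note = 4; dotted whole = 24; eighth note = 2; dotted eighth rest = 3.
Total: 4 + 24 + 2 + 3 = 33.
33 ÷ 6 = 5.5 beats.

5.5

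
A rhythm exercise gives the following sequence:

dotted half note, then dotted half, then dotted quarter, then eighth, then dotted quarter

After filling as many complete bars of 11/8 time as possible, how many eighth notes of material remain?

8

One bar of 11/8 = 11 eighth notes.
Working in eighth notes: dotted half note = 6; dotted half = 6; dotted quarter = 3; eighth = 1; dotted quarter = 3.
Adding: 6 + 6 + 3 + 1 + 3 = 19.
19 ÷ 11 = 1 complete bar with 8 eighth notes remaining.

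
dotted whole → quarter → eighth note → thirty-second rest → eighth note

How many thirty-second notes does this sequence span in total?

Convert each value to thirty-second notes: dotted whole = 48; quarter = 8; eighth note = 4; thirty-second rest = 1; eighth note = 4.
Sum: 48 + 8 + 4 + 1 + 4 = 65 thirty-second notes.

65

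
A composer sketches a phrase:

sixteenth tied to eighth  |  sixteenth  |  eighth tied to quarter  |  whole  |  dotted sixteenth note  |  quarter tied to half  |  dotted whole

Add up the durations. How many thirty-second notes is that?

In thirty-second notes: sixteenth tied to eighth (sixteenth + eighth) = 6; sixteenth = 2; eighth tied to quarter (eighth + quarter) = 12; whole = 32; dotted sixteenth note = 3; quarter tied to half (quarter + half) = 24; dotted whole = 48.
Sum: 6 + 2 + 12 + 32 + 3 + 24 + 48 = 127 thirty-second notes.

127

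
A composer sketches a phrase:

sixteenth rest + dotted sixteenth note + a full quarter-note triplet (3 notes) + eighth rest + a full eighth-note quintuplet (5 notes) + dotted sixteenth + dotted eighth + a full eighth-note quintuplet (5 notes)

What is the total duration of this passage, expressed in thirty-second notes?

66

Express everything in thirty-second notes: sixteenth rest = 2; dotted sixteenth note = 3; a full quarter-note triplet (3 notes) (three triplet quarters span one half) = 16; eighth rest = 4; a full eighth-note quintuplet (5 notes) (five quintuplet eighths span one half) = 16; dotted sixteenth = 3; dotted eighth = 6; a full eighth-note quintuplet (5 notes) (five quintuplet eighths span one half) = 16.
Adding: 2 + 3 + 16 + 4 + 16 + 3 + 6 + 16 = 66 thirty-second notes.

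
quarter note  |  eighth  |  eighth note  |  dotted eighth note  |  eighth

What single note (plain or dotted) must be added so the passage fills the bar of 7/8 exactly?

The bar of 7/8 = 14 sixteenth notes.
Express everything in sixteenth notes: quarter note = 4; eighth = 2; eighth note = 2; dotted eighth note = 3; eighth = 2.
Total: 4 + 2 + 2 + 3 + 2 = 13.
Remaining: 14 − 13 = 1 sixteenth note, which is a sixteenth note.

sixteenth note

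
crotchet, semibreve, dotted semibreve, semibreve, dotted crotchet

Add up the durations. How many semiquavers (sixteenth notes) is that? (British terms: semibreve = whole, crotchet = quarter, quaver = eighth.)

Convert each value to sixteenth notes: crotchet = 4; semibreve = 16; dotted semibreve = 24; semibreve = 16; dotted crotchet = 6.
Total: 4 + 16 + 24 + 16 + 6 = 66 sixteenth notes.

66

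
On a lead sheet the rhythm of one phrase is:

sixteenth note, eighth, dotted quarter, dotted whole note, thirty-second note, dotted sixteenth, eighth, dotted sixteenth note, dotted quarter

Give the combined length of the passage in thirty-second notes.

Convert each value to thirty-second notes: sixteenth note = 2; eighth = 4; dotted quarter = 12; dotted whole note = 48; thirty-second note = 1; dotted sixteenth = 3; eighth = 4; dotted sixteenth note = 3; dotted quarter = 12.
Total: 2 + 4 + 12 + 48 + 1 + 3 + 4 + 3 + 12 = 89 thirty-second notes.

89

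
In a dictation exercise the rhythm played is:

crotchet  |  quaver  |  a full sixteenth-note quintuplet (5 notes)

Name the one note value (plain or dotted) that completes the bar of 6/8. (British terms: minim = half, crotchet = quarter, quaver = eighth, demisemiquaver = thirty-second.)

The bar of 6/8 = 6 eighth notes.
Working in eighth notes: crotchet = 2; quaver = 1; a full sixteenth-note quintuplet (5 notes) (five quintuplet sixteenths span one quarter) = 2.
Total: 2 + 1 + 2 = 5.
Remaining: 6 − 5 = 1 eighth note, which is a eighth note.

eighth note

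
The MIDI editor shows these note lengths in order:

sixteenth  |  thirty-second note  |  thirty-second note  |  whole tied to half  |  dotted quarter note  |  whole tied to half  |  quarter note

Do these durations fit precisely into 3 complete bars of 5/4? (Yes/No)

Yes

One bar of 5/4 = 40 thirty-second notes, so 3 bars = 120.
Each duration in thirty-second notes: sixteenth = 2; thirty-second note = 1; thirty-second note = 1; whole tied to half (whole + half) = 48; dotted quarter note = 12; whole tied to half (whole + half) = 48; quarter note = 8.
Total: 2 + 1 + 1 + 48 + 12 + 48 + 8 = 120.
120 equals 120, so the answer is Yes.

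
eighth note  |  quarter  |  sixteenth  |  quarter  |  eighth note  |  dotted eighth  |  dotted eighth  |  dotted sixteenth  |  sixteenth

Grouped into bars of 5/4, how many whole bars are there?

1

One bar of 5/4 = 40 thirty-second notes.
Express everything in thirty-second notes: eighth note = 4; quarter = 8; sixteenth = 2; quarter = 8; eighth note = 4; dotted eighth = 6; dotted eighth = 6; dotted sixteenth = 3; sixteenth = 2.
Total: 4 + 8 + 2 + 8 + 4 + 6 + 6 + 3 + 2 = 43.
43 ÷ 40 = 1 complete bar with 3 left over.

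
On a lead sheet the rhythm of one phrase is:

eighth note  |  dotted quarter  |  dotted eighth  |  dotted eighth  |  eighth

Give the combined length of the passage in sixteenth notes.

16

Convert each value to sixteenth notes: eighth note = 2; dotted quarter = 6; dotted eighth = 3; dotted eighth = 3; eighth = 2.
Adding: 2 + 6 + 3 + 3 + 2 = 16 sixteenth notes.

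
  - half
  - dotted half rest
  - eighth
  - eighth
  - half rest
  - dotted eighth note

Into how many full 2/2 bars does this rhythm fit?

2

One bar of 2/2 = 16 sixteenth notes.
In sixteenth notes: half = 8; dotted half rest = 12; eighth = 2; eighth = 2; half rest = 8; dotted eighth note = 3.
Total: 8 + 12 + 2 + 2 + 8 + 3 = 35.
35 ÷ 16 = 2 complete bars with 3 left over.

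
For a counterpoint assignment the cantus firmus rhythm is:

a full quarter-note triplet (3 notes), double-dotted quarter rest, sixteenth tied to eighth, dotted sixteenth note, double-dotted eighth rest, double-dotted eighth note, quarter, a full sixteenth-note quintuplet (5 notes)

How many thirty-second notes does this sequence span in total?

In thirty-second notes: a full quarter-note triplet (3 notes) (three triplet quarters span one half) = 16; double-dotted quarter rest = 14; sixteenth tied to eighth (sixteenth + eighth) = 6; dotted sixteenth note = 3; double-dotted eighth rest = 7; double-dotted eighth note = 7; quarter = 8; a full sixteenth-note quintuplet (5 notes) (five quintuplet sixteenths span one quarter) = 8.
Total: 16 + 14 + 6 + 3 + 7 + 7 + 8 + 8 = 69 thirty-second notes.

69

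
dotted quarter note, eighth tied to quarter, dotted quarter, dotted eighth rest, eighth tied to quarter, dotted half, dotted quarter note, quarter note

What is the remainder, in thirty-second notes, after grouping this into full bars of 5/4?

18

One bar of 5/4 = 20 sixteenth notes.
Each duration in sixteenth notes: dotted quarter note = 6; eighth tied to quarter (eighth + quarter) = 6; dotted quarter = 6; dotted eighth rest = 3; eighth tied to quarter (eighth + quarter) = 6; dotted half = 12; dotted quarter note = 6; quarter note = 4.
Altogether 6 + 6 + 6 + 3 + 6 + 12 + 6 + 4 = 49.
49 ÷ 20 = 2 complete bars with 9 sixteenth notes remaining = 18 thirty-second notes.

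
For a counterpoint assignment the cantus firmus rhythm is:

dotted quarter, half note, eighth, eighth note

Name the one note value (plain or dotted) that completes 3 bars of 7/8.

dotted whole note

3 bars of 7/8 = 21 eighth notes.
Convert each value to eighth notes: dotted quarter = 3; half note = 4; eighth = 1; eighth note = 1.
Altogether 3 + 4 + 1 + 1 = 9.
Remaining: 21 − 9 = 12 eighth notes, which is a dotted whole note.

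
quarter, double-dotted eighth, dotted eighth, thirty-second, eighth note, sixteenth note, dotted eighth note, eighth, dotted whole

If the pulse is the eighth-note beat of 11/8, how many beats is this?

One eighth-note beat = 4 thirty-second notes.
Express everything in thirty-second notes: quarter = 8; double-dotted eighth = 7; dotted eighth = 6; thirty-second = 1; eighth note = 4; sixteenth note = 2; dotted eighth note = 6; eighth = 4; dotted whole = 48.
Adding: 8 + 7 + 6 + 1 + 4 + 2 + 6 + 4 + 48 = 86.
86 ÷ 4 = 21.5 beats.

21.5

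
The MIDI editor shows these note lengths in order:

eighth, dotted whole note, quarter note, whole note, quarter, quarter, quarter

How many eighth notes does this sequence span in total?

29

Each duration in eighth notes: eighth = 1; dotted whole note = 12; quarter note = 2; whole note = 8; quarter = 2; quarter = 2; quarter = 2.
Sum: 1 + 12 + 2 + 8 + 2 + 2 + 2 = 29 eighth notes.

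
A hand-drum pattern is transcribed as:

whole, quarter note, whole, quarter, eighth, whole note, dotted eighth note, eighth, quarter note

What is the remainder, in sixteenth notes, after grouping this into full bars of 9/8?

One bar of 9/8 = 18 sixteenth notes.
Working in sixteenth notes: whole = 16; quarter note = 4; whole = 16; quarter = 4; eighth = 2; whole note = 16; dotted eighth note = 3; eighth = 2; quarter note = 4.
Altogether 16 + 4 + 16 + 4 + 2 + 16 + 3 + 2 + 4 = 67.
67 ÷ 18 = 3 complete bars with 13 sixteenth notes remaining.

13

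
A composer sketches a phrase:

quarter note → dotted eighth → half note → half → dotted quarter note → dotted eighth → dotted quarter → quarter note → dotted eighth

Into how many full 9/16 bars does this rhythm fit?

5

One bar of 9/16 = 9 sixteenth notes.
Each duration in sixteenth notes: quarter note = 4; dotted eighth = 3; half note = 8; half = 8; dotted quarter note = 6; dotted eighth = 3; dotted quarter = 6; quarter note = 4; dotted eighth = 3.
Adding: 4 + 3 + 8 + 8 + 6 + 3 + 6 + 4 + 3 = 45.
45 ÷ 9 = 5 complete bars with 0 left over.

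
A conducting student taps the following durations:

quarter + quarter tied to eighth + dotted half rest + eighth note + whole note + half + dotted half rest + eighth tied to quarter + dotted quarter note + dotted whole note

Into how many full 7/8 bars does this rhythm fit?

One bar of 7/8 = 7 eighth notes.
Working in eighth notes: quarter = 2; quarter tied to eighth (quarter + eighth) = 3; dotted half rest = 6; eighth note = 1; whole note = 8; half = 4; dotted half rest = 6; eighth tied to quarter (eighth + quarter) = 3; dotted quarter note = 3; dotted whole note = 12.
Sum: 2 + 3 + 6 + 1 + 8 + 4 + 6 + 3 + 3 + 12 = 48.
48 ÷ 7 = 6 complete bars with 6 left over.

6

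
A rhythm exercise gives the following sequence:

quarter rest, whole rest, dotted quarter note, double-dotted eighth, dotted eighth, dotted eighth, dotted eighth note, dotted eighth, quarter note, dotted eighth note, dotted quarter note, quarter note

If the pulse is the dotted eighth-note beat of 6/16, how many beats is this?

19.5

One dotted eighth-note beat = 6 thirty-second notes.
Each duration in thirty-second notes: quarter rest = 8; whole rest = 32; dotted quarter note = 12; double-dotted eighth = 7; dotted eighth = 6; dotted eighth = 6; dotted eighth note = 6; dotted eighth = 6; quarter note = 8; dotted eighth note = 6; dotted quarter note = 12; quarter note = 8.
Total: 8 + 32 + 12 + 7 + 6 + 6 + 6 + 6 + 8 + 6 + 12 + 8 = 117.
117 ÷ 6 = 19.5 beats.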